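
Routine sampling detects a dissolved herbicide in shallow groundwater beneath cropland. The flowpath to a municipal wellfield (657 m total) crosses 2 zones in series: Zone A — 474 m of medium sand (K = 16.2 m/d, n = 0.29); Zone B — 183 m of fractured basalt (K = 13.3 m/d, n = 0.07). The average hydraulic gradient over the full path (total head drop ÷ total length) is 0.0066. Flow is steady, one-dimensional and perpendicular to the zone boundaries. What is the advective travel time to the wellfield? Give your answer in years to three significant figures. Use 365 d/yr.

4.08 years

For zones in series the flux q is common to all zones; the equivalent conductivity is the harmonic (thickness-weighted) mean, K_eq = L_total / Σ(L_j/K_j).
Σ(L/K) = 474/16.2 + 183/13.3 = 29.26 + 13.76 = 43.02 d
K_eq = L_total / Σ(L/K) = 657 / 43.02 = 15.27 m/d
q = K_eq · i = 15.27 × 0.0066 = 0.1008 m/d (same in every zone)
Zone A: v = q/n = 0.1008/0.29 = 0.3476 m/d → t_A = 474/0.3476 = 1364 d
Zone B: v = q/n = 0.1008/0.07 = 1.440 m/d → t_B = 183/1.440 = 127.1 d
Total t = 1364 + 127.1 = 1491 d
   = 1491 / 365 = 4.08 yr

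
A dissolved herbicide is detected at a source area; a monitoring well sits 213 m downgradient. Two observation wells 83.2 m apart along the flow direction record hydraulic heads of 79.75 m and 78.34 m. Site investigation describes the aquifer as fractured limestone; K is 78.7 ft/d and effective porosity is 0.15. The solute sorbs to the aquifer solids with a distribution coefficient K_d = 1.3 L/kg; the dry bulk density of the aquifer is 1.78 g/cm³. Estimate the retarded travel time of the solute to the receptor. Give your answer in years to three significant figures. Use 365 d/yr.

3.54 years

Hydraulic gradient i = (79.75 − 78.34) / 83.2 = 1.41 / 83.2 = 0.01695
K = 78.7 ft/d × 0.3048 = 23.99 m/d
q = Ki = 23.99 × 0.01695 = 0.4065 m/d
v = Ki/n = 23.99·0.01695/0.15 = 2.710 m/d
Retardation R = 1 + ρ_b·K_d/n = 1 + 1.78×1.3/0.15 = 16.43
Contaminant velocity v_c = v/R = 2.710/16.43 = 0.1650 m/d
t = L/v_c = 213/0.1650 = 1291 d
   = 1291/365 = 3.54 yr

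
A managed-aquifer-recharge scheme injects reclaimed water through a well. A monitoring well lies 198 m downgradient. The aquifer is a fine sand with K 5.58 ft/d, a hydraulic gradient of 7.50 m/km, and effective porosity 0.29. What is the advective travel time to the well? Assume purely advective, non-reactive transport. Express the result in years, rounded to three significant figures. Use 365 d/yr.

12.3 years

K = 5.58 ft/d × 0.3048 = 1.701 m/d
q = Ki = 1.701 × 0.0075 = 0.01276 m/d
v = Ki/n = 1.701·0.0075/0.29 = 0.04399 m/d
t = L / v = 198 / 0.04399 = 4501 d
   = 4501 / 365 = 12.3 yr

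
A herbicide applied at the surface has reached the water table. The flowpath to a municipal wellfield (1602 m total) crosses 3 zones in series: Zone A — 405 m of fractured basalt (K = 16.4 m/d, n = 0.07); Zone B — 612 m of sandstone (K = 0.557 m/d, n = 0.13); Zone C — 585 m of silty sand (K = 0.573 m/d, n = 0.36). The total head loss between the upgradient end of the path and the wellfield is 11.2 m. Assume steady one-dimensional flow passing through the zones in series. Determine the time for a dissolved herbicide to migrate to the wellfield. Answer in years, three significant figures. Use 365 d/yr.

Continuity: the same q passes through each zone, so ΔH = q·Σ(L_j/K_j) — the zones act as resistances in series.
Σ(L/K) = 405/16.4 + 612/0.557 + 585/0.573 = 24.70 + 1099 + 1021 = 2144 d
q = ΔH / Σ(L/K) = 11.2 / 2144 = 0.005223 m/d (same in every zone)
Zone A: v = q/n = 0.005223/0.07 = 0.07461 m/d → t_A = 405/0.07461 = 5428 d
Zone B: v = q/n = 0.005223/0.13 = 0.04018 m/d → t_B = 612/0.04018 = 15230 d
Zone C: v = q/n = 0.005223/0.36 = 0.01451 m/d → t_C = 585/0.01451 = 40320 d
Total t = 5428 + 15230 + 40320 = 60980 d
   = 60980 / 365 = 167 yr

167 years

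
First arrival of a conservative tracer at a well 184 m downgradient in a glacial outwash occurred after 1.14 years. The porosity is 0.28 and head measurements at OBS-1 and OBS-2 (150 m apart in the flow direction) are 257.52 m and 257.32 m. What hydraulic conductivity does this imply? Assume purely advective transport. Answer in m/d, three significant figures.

92.9 m/d

Hydraulic gradient i = (257.52 − 257.32) / 150 = 0.20 / 150 = 0.001333
t = 1.14 years = 416.1 d
v = L / t = 184 / 416.1 = 0.4422 m/d
K = v · n / i = 0.4422 × 0.28 / 0.001333 = 92.9 m/d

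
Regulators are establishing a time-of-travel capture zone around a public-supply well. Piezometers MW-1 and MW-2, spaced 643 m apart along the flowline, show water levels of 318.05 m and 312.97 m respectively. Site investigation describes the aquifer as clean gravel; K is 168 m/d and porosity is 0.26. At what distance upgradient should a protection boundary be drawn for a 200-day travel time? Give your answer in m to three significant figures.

1020 m

Hydraulic gradient i = (318.05 − 312.97) / 643 = 5.08 / 643 = 0.007900
Darcy flux q = K·i = 168 × 0.007900 = 1.327 m/d
v_s = q/n_e = 1.327/0.26 = 5.105 m/d
L = v × T = 5.105 × 200 = 1021 m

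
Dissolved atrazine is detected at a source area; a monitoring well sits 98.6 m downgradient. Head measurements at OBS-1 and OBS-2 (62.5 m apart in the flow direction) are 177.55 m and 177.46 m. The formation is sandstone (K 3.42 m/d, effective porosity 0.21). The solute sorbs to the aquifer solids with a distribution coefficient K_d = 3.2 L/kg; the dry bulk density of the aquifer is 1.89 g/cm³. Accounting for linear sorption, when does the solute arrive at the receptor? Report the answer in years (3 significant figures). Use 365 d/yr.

Hydraulic gradient i = (177.55 − 177.46) / 62.5 = 0.09 / 62.5 = 0.001440
Specific discharge q = 3.42 × 0.001440 = 0.004925 m/d
Seepage velocity v = q / n = 0.004925 / 0.21 = 0.02345 m/d
Retardation R = 1 + ρ_b·K_d/n = 1 + 1.89×3.2/0.21 = 29.80
Contaminant velocity v_c = v/R = 0.02345/29.80 = 7.870e-4 m/d
t = L/v_c = 98.6/7.870e-4 = 125300 d
   = 125300/365 = 343 yr

343 years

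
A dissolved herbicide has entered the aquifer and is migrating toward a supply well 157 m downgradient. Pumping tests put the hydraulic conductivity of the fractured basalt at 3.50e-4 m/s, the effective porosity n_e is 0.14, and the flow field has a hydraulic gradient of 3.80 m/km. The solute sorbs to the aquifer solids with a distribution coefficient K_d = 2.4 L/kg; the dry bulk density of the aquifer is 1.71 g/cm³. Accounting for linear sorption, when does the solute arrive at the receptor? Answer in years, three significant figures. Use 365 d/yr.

K = 3.50e-4 m/s × 86400 s/d = 30.24 m/d
q = Ki = 30.24 × 0.0038 = 0.1149 m/d
v = Ki/n = 30.24·0.0038/0.14 = 0.8208 m/d
Retardation R = 1 + ρ_b·K_d/n = 1 + 1.71×2.4/0.14 = 30.31
Contaminant velocity v_c = v/R = 0.8208/30.31 = 0.02708 m/d
t = L/v_c = 157/0.02708 = 5798 d
   = 5798/365 = 15.9 yr

15.9 years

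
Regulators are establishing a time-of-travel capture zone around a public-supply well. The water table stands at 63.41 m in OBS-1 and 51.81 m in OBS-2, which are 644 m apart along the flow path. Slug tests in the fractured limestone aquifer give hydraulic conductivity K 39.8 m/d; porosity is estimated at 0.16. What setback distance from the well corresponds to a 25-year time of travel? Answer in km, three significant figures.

40.9 km

Hydraulic gradient i = (63.41 − 51.81) / 644 = 11.60 / 644 = 0.01801
q = Ki = 39.8 × 0.01801 = 0.7169 m/d
Seepage velocity v = q / n = 0.7169 / 0.16 = 4.481 m/d
T = 25 yr × 365 = 9125 d
L = v × T = 4.481 × 9125 = 40890 m
   = 40.9 km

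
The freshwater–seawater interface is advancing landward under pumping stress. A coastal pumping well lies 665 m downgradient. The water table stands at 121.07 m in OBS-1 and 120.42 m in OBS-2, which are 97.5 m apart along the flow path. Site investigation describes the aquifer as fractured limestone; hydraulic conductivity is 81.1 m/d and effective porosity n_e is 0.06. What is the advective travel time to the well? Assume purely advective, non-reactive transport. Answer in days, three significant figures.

Hydraulic gradient i = (121.07 − 120.42) / 97.5 = 0.65 / 97.5 = 0.006667
Darcy flux q = K·i = 81.1 × 0.006667 = 0.5407 m/d
Average linear velocity = 0.5407 / 0.06 = 9.011 m/d
t = L / v = 665 / 9.011 = 73.80 d

73.8 days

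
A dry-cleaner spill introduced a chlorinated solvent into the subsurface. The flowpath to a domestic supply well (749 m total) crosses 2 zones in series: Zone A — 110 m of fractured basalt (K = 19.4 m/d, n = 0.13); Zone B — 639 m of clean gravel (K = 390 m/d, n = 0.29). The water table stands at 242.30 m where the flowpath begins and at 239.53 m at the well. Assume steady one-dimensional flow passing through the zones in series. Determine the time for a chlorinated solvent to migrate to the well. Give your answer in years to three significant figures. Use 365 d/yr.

Total head drop ΔH = 242.30 − 239.53 = 2.77 m
Steady 1-D flow in series ⇒ the Darcy flux q is identical in every zone and the zone head losses add (resistances L/K in series).
Σ(L/K) = 110/19.4 + 639/390 = 5.670 + 1.638 = 7.309 d
q = ΔH / Σ(L/K) = 2.77 / 7.309 = 0.3790 m/d (same in every zone)
Zone A: v = q/n = 0.3790/0.13 = 2.915 m/d → t_A = 110/2.915 = 37.73 d
Zone B: v = q/n = 0.3790/0.29 = 1.307 m/d → t_B = 639/1.307 = 488.9 d
Total t = 37.73 + 488.9 = 526.7 d
   = 526.7 / 365 = 1.44 yr

1.44 years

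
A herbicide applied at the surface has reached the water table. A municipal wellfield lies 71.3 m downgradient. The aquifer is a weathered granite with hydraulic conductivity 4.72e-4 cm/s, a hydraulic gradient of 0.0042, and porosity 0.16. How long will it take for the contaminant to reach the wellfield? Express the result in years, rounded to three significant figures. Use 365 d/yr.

18.2 years

K = 4.72e-4 cm/s × 864 = 0.4078 m/d
Specific discharge q = 0.4078 × 0.0042 = 0.001713 m/d
v = Ki/n = 0.4078·0.0042/0.16 = 0.01070 m/d
t = L / v = 71.3 / 0.01070 = 6660 d
   = 6660 / 365 = 18.2 yr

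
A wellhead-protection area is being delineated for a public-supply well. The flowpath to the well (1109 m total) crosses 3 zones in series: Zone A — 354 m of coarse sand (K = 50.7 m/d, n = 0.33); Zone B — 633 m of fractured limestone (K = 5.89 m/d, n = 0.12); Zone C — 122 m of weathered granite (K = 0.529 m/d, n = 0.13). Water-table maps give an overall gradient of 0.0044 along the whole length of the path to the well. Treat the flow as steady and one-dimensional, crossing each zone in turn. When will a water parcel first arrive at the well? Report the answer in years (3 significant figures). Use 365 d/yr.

Steady 1-D flow in series ⇒ the Darcy flux q is identical in every zone and the zone head losses add (resistances L/K in series).
Σ(L/K) = 354/50.7 + 633/5.89 + 122/0.529 = 6.982 + 107.5 + 230.6 = 345.1 d
K_eq = L_total / Σ(L/K) = 1109 / 345.1 = 3.214 m/d
q = K_eq · i = 3.214 × 0.0044 = 0.01414 m/d (same in every zone)
Zone A: v = q/n = 0.01414/0.33 = 0.04285 m/d → t_A = 354/0.04285 = 8261 d
Zone B: v = q/n = 0.01414/0.12 = 0.1178 m/d → t_B = 633/0.1178 = 5372 d
Zone C: v = q/n = 0.01414/0.13 = 0.1088 m/d → t_C = 122/0.1088 = 1122 d
Total t = 8261 + 5372 + 1122 = 14750 d
   = 14750 / 365 = 40.4 yr

40.4 years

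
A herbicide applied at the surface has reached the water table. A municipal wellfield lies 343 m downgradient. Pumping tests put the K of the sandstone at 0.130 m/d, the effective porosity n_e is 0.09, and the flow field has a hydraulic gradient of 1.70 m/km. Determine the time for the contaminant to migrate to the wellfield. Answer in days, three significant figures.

140000 days

Darcy flux q = K·i = 0.130 × 0.0017 = 2.210e-4 m/d
v_s = q/n_e = 2.210e-4/0.09 = 0.002456 m/d
t = L / v = 343 / 0.002456 = 139700 d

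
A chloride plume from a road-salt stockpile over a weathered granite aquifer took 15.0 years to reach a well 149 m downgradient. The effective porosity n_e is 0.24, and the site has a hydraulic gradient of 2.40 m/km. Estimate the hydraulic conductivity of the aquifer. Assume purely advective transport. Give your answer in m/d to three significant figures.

2.72 m/d

t = 15.0 years = 5475 d
v = L / t = 149 / 5475 = 0.02721 m/d
K = v · n / i = 0.02721 × 0.24 / 0.0024 = 2.72 m/d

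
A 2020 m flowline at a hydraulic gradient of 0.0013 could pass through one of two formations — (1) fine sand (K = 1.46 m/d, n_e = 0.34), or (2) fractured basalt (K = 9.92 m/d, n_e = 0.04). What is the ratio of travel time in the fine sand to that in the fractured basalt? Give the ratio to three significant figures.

57.8

Unit 1 (fine sand): v = 1.46×0.0013/0.34 = 0.005582 m/d, t = 2020/0.005582 = 361900 d
Unit 2 (fractured basalt): v = 9.92×0.0013/0.04 = 0.3224 m/d, t = 2020/0.3224 = 6266 d
t(fine sand) / t(fractured basalt) = 361900/6266 = 57.8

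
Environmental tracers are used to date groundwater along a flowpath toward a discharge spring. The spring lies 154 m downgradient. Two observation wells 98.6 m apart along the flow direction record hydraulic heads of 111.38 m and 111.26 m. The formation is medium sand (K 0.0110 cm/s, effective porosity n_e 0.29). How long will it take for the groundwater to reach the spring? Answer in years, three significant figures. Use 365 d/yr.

Hydraulic gradient i = (111.38 − 111.26) / 98.6 = 0.12 / 98.6 = 0.001217
K = 0.0110 cm/s × 864 = 9.504 m/d
Specific discharge q = 9.504 × 0.001217 = 0.01157 m/d
v = Ki/n = 9.504·0.001217/0.29 = 0.03989 m/d
t = L / v = 154 / 0.03989 = 3861 d
   = 3861 / 365 = 10.6 yr

10.6 years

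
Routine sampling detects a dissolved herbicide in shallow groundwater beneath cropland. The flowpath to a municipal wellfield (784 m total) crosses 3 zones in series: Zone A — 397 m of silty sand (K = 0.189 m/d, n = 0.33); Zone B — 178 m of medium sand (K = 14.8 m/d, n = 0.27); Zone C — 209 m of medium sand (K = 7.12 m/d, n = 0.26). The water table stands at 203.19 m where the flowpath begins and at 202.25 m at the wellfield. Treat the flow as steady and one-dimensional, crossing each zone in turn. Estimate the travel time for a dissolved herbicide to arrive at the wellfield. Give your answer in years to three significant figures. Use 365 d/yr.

Total head drop ΔH = 203.19 − 202.25 = 0.94 m
Continuity: the same q passes through each zone, so ΔH = q·Σ(L_j/K_j) — the zones act as resistances in series.
Σ(L/K) = 397/0.189 + 178/14.8 + 209/7.12 = 2101 + 12.03 + 29.35 = 2142 d
q = ΔH / Σ(L/K) = 0.94 / 2142 = 4.389e-4 m/d (same in every zone)
Zone A: v = q/n = 4.389e-4/0.33 = 0.001330 m/d → t_A = 397/0.001330 = 298500 d
Zone B: v = q/n = 4.389e-4/0.27 = 0.001625 m/d → t_B = 178/0.001625 = 109500 d
Zone C: v = q/n = 4.389e-4/0.26 = 0.001688 m/d → t_C = 209/0.001688 = 123800 d
Total t = 298500 + 109500 + 123800 = 531900 d
   = 531900 / 365 = 1460 yr

1460 years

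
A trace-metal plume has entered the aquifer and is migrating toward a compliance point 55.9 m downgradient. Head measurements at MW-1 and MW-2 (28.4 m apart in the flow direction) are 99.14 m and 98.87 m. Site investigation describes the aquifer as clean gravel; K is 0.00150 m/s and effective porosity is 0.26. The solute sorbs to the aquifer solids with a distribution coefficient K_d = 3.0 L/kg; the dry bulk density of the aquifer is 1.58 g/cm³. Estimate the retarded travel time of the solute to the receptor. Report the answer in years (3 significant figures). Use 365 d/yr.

Hydraulic gradient i = (99.14 − 98.87) / 28.4 = 0.27 / 28.4 = 0.009507
K = 0.00150 m/s × 86400 s/d = 129.6 m/d
Specific discharge q = 129.6 × 0.009507 = 1.232 m/d
v = Ki/n = 129.6·0.009507/0.26 = 4.739 m/d
Retardation R = 1 + ρ_b·K_d/n = 1 + 1.58×3.0/0.26 = 19.23
Contaminant velocity v_c = v/R = 4.739/19.23 = 0.2464 m/d
t = L/v_c = 55.9/0.2464 = 226.8 d
   = 226.8/365 = 0.621 yr

0.621 years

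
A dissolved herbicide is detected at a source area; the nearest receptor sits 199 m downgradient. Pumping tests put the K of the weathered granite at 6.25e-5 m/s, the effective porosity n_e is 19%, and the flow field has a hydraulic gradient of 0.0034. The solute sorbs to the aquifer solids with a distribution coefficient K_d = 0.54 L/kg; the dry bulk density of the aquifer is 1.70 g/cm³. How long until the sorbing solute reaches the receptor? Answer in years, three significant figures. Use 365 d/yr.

32.9 years

K = 6.25e-5 m/s × 86400 s/d = 5.400 m/d
q = Ki = 5.400 × 0.0034 = 0.01836 m/d
v_s = q/n_e = 0.01836/0.19 = 0.09663 m/d
Retardation R = 1 + ρ_b·K_d/n = 1 + 1.70×0.54/0.19 = 5.832
Contaminant velocity v_c = v/R = 0.09663/5.832 = 0.01657 m/d
t = L/v_c = 199/0.01657 = 12010 d
   = 12010/365 = 32.9 yr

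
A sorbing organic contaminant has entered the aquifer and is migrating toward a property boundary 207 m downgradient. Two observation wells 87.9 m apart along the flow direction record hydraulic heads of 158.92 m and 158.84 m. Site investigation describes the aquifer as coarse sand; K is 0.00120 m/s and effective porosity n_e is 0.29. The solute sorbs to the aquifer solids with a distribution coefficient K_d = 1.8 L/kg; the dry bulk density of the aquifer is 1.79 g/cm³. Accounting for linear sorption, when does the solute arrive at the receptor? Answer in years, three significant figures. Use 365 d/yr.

21.1 years

Hydraulic gradient i = (158.92 − 158.84) / 87.9 = 0.08 / 87.9 = 9.101e-4
K = 0.00120 m/s × 86400 s/d = 103.7 m/d
Darcy flux q = K·i = 103.7 × 9.101e-4 = 0.09436 m/d
Seepage velocity v = q / n = 0.09436 / 0.29 = 0.3254 m/d
Retardation R = 1 + ρ_b·K_d/n = 1 + 1.79×1.8/0.29 = 12.11
Contaminant velocity v_c = v/R = 0.3254/12.11 = 0.02687 m/d
t = L/v_c = 207/0.02687 = 7704 d
   = 7704/365 = 21.1 yr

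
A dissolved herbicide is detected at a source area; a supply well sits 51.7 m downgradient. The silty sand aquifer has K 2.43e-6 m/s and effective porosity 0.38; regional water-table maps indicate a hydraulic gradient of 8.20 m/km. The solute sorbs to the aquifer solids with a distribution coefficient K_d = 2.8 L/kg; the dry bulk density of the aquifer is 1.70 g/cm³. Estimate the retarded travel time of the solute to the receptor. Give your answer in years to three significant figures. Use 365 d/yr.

423 years

K = 2.43e-6 m/s × 86400 s/d = 0.2100 m/d
Specific discharge q = 0.2100 × 0.0082 = 0.001722 m/d
Average linear velocity = 0.001722 / 0.38 = 0.004531 m/d
Retardation R = 1 + ρ_b·K_d/n = 1 + 1.70×2.8/0.38 = 13.53
Contaminant velocity v_c = v/R = 0.004531/13.53 = 3.349e-4 m/d
t = L/v_c = 51.7/3.349e-4 = 154400 d
   = 154400/365 = 423 yr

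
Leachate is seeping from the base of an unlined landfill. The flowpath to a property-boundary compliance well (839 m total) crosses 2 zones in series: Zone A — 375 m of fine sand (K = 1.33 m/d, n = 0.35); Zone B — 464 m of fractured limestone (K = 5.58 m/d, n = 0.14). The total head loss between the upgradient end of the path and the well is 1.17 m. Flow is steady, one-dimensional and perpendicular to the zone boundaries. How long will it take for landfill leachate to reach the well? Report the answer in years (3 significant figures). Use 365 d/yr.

Continuity: the same q passes through each zone, so ΔH = q·Σ(L_j/K_j) — the zones act as resistances in series.
Σ(L/K) = 375/1.33 + 464/5.58 = 282.0 + 83.15 = 365.1 d
q = ΔH / Σ(L/K) = 1.17 / 365.1 = 0.003205 m/d (same in every zone)
Zone A: v = q/n = 0.003205/0.35 = 0.009156 m/d → t_A = 375/0.009156 = 40960 d
Zone B: v = q/n = 0.003205/0.14 = 0.02289 m/d → t_B = 464/0.02289 = 20270 d
Total t = 40960 + 20270 = 61230 d
   = 61230 / 365 = 168 yr

168 years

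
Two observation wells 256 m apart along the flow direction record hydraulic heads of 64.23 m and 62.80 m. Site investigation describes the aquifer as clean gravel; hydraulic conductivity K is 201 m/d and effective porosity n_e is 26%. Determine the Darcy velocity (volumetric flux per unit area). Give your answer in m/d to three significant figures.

1.12 m/d

Hydraulic gradient i = (64.23 − 62.80) / 256 = 1.43 / 256 = 0.005586
Darcy flux q = K·i = 201 × 0.005586 = 1.123 m/d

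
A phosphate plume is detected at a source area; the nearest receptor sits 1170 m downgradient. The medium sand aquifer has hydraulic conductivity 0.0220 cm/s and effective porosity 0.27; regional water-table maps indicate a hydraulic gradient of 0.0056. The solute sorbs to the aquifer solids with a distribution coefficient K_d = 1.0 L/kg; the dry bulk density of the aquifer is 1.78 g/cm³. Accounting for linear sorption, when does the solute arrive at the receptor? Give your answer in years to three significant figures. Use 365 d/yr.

K = 0.0220 cm/s × 864 = 19.01 m/d
Darcy flux q = K·i = 19.01 × 0.0056 = 0.1064 m/d
v_s = q/n_e = 0.1064/0.27 = 0.3942 m/d
Retardation R = 1 + ρ_b·K_d/n = 1 + 1.78×1.0/0.27 = 7.593
Contaminant velocity v_c = v/R = 0.3942/7.593 = 0.05192 m/d
t = L/v_c = 1170/0.05192 = 22530 d
   = 22530/365 = 61.7 yr

61.7 years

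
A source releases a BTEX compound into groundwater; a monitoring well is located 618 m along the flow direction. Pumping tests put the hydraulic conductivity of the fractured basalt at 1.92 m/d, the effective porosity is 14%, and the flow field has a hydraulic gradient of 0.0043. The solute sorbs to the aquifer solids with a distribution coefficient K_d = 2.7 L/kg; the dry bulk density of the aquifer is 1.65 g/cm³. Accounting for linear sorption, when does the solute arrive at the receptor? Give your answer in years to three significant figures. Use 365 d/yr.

Darcy flux q = K·i = 1.92 × 0.0043 = 0.008256 m/d
Seepage velocity v = q / n = 0.008256 / 0.14 = 0.05897 m/d
Retardation R = 1 + ρ_b·K_d/n = 1 + 1.65×2.7/0.14 = 32.82
Contaminant velocity v_c = v/R = 0.05897/32.82 = 0.001797 m/d
t = L/v_c = 618/0.001797 = 344000 d
   = 344000/365 = 942 yr

942 years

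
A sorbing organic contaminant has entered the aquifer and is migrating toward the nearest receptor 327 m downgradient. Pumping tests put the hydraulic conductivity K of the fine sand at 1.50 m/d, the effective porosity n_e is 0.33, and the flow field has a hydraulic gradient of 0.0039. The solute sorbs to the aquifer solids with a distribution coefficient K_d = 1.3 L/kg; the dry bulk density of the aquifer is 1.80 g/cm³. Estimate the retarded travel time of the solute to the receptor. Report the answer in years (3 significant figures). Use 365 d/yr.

Darcy flux q = K·i = 1.50 × 0.0039 = 0.005850 m/d
Seepage velocity v = q / n = 0.005850 / 0.33 = 0.01773 m/d
Retardation R = 1 + ρ_b·K_d/n = 1 + 1.80×1.3/0.33 = 8.091
Contaminant velocity v_c = v/R = 0.01773/8.091 = 0.002191 m/d
t = L/v_c = 327/0.002191 = 149200 d
   = 149200/365 = 409 yr

409 years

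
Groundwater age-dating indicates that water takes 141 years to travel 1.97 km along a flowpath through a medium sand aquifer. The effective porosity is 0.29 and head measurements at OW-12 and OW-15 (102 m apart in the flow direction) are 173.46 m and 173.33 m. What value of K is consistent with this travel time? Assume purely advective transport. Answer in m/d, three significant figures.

Hydraulic gradient i = (173.46 − 173.33) / 102 = 0.13 / 102 = 0.001275
t = 141 years = 51470 d
L = 1.97 km = 1970 m
v = L / t = 1970 / 51470 = 0.03828 m/d
K = v · n / i = 0.03828 × 0.29 / 0.001275 = 8.71 m/d

8.71 m/d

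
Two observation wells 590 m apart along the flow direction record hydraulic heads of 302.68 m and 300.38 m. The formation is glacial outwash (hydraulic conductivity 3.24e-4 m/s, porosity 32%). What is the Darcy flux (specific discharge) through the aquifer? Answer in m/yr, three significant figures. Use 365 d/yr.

Hydraulic gradient i = (302.68 − 300.38) / 590 = 2.30 / 590 = 0.003898
K = 3.24e-4 m/s × 86400 s/d = 27.99 m/d
Darcy flux q = K·i = 27.99 × 0.003898 = 0.1091 m/d
   = 0.1091 × 365 = 39.8 m/yr

39.8 m/yr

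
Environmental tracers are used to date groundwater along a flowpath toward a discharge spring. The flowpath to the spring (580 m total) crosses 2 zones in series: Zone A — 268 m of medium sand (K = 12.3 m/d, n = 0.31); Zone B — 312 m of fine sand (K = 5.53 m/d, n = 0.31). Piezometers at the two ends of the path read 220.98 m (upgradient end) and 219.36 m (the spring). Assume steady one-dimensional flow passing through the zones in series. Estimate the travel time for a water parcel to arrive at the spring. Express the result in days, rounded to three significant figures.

Total head drop ΔH = 220.98 − 219.36 = 1.62 m
Continuity: the same q passes through each zone, so ΔH = q·Σ(L_j/K_j) — the zones act as resistances in series.
Σ(L/K) = 268/12.3 + 312/5.53 = 21.79 + 56.42 = 78.21 d
q = ΔH / Σ(L/K) = 1.62 / 78.21 = 0.02071 m/d (same in every zone)
Zone A: v = q/n = 0.02071/0.31 = 0.06682 m/d → t_A = 268/0.06682 = 4011 d
Zone B: v = q/n = 0.02071/0.31 = 0.06682 m/d → t_B = 312/0.06682 = 4669 d
Total t = 4011 + 4669 = 8680 d

8680 days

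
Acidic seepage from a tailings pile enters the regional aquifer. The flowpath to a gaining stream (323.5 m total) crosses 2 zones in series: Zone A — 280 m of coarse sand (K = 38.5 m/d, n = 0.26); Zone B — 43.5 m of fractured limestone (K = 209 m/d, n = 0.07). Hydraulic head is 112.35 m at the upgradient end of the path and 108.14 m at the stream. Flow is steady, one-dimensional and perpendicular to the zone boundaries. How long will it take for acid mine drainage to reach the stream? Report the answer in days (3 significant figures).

135 days

Total head drop ΔH = 112.35 − 108.14 = 4.21 m
Steady 1-D flow in series ⇒ the Darcy flux q is identical in every zone and the zone head losses add (resistances L/K in series).
Σ(L/K) = 280/38.5 + 43.5/209 = 7.273 + 0.2081 = 7.481 d
q = ΔH / Σ(L/K) = 4.21 / 7.481 = 0.5628 m/d (same in every zone)
Zone A: v = q/n = 0.5628/0.26 = 2.164 m/d → t_A = 280/2.164 = 129.4 d
Zone B: v = q/n = 0.5628/0.07 = 8.040 m/d → t_B = 43.5/8.040 = 5.411 d
Total t = 129.4 + 5.411 = 134.8 d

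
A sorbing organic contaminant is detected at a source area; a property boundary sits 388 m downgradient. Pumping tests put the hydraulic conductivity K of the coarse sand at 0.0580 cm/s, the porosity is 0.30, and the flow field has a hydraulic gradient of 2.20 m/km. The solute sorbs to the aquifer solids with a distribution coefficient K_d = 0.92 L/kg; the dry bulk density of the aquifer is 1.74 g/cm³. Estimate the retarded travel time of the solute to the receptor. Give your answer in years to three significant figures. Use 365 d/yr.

18.3 years

K = 0.0580 cm/s × 864 = 50.11 m/d
Specific discharge q = 50.11 × 0.0022 = 0.1102 m/d
Average linear velocity = 0.1102 / 0.30 = 0.3675 m/d
Retardation R = 1 + ρ_b·K_d/n = 1 + 1.74×0.92/0.30 = 6.336
Contaminant velocity v_c = v/R = 0.3675/6.336 = 0.05800 m/d
t = L/v_c = 388/0.05800 = 6690 d
   = 6690/365 = 18.3 yr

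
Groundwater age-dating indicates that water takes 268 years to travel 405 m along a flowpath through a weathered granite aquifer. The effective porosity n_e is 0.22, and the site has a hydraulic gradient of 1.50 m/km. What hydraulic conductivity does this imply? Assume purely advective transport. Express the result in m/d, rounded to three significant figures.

t = 268 years = 97820 d
v = L / t = 405 / 97820 = 0.004140 m/d
K = v · n / i = 0.004140 × 0.22 / 0.0015 = 0.607 m/d

0.607 m/d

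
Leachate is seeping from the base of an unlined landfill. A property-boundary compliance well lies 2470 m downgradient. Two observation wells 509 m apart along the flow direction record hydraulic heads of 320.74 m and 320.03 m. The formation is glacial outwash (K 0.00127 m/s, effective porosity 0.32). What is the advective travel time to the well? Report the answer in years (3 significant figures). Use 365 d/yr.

14.1 years

Hydraulic gradient i = (320.74 − 320.03) / 509 = 0.71 / 509 = 0.001395
K = 0.00127 m/s × 86400 s/d = 109.7 m/d
Darcy flux q = K·i = 109.7 × 0.001395 = 0.1531 m/d
v_s = q/n_e = 0.1531/0.32 = 0.4783 m/d
t = L / v = 2470 / 0.4783 = 5164 d
   = 5164 / 365 = 14.1 yr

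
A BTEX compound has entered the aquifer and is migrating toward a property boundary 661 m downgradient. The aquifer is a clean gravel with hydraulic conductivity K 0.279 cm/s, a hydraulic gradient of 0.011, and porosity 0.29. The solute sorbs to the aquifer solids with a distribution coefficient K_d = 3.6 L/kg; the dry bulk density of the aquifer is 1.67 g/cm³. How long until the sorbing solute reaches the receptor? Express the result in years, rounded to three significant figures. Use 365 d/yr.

4.30 years

K = 0.279 cm/s × 864 = 241.1 m/d
q = Ki = 241.1 × 0.011 = 2.652 m/d
v_s = q/n_e = 2.652/0.29 = 9.144 m/d
Retardation R = 1 + ρ_b·K_d/n = 1 + 1.67×3.6/0.29 = 21.73
Contaminant velocity v_c = v/R = 9.144/21.73 = 0.4208 m/d
t = L/v_c = 661/0.4208 = 1571 d
   = 1571/365 = 4.30 yr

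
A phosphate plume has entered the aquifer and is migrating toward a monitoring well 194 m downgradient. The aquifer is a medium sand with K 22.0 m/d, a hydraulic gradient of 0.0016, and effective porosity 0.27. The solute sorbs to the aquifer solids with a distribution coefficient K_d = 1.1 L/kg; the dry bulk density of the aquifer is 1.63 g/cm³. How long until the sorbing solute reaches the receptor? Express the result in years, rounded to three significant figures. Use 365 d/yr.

31.2 years

Specific discharge q = 22.0 × 0.0016 = 0.03520 m/d
v = Ki/n = 22.0·0.0016/0.27 = 0.1304 m/d
Retardation R = 1 + ρ_b·K_d/n = 1 + 1.63×1.1/0.27 = 7.641
Contaminant velocity v_c = v/R = 0.1304/7.641 = 0.01706 m/d
t = L/v_c = 194/0.01706 = 11370 d
   = 11370/365 = 31.2 yr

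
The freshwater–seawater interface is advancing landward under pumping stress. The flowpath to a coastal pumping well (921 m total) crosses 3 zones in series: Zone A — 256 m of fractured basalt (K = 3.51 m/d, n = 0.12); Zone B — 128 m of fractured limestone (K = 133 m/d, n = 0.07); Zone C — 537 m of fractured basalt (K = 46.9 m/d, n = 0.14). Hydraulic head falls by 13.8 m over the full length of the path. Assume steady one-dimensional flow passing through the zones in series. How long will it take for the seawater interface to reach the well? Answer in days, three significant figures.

710 days

Steady 1-D flow in series ⇒ the Darcy flux q is identical in every zone and the zone head losses add (resistances L/K in series).
Σ(L/K) = 256/3.51 + 128/133 + 537/46.9 = 72.93 + 0.9624 + 11.45 = 85.35 d
q = ΔH / Σ(L/K) = 13.8 / 85.35 = 0.1617 m/d (same in every zone)
Zone A: v = q/n = 0.1617/0.12 = 1.347 m/d → t_A = 256/1.347 = 190.0 d
Zone B: v = q/n = 0.1617/0.07 = 2.310 m/d → t_B = 128/2.310 = 55.41 d
Zone C: v = q/n = 0.1617/0.14 = 1.155 m/d → t_C = 537/1.155 = 465.0 d
Total t = 190.0 + 55.41 + 465.0 = 710.4 d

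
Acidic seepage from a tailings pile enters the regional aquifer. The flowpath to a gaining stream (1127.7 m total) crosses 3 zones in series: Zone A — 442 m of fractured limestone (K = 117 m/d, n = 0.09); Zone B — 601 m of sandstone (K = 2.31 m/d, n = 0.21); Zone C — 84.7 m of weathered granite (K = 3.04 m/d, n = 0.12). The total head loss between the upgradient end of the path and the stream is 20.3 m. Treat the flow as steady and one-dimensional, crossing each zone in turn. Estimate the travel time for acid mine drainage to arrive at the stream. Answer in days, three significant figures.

2530 days

Steady 1-D flow in series ⇒ the Darcy flux q is identical in every zone and the zone head losses add (resistances L/K in series).
Σ(L/K) = 442/117 + 601/2.31 + 84.7/3.04 = 3.778 + 260.2 + 27.86 = 291.8 d
q = ΔH / Σ(L/K) = 20.3 / 291.8 = 0.06957 m/d (same in every zone)
Zone A: v = q/n = 0.06957/0.09 = 0.7729 m/d → t_A = 442/0.7729 = 571.8 d
Zone B: v = q/n = 0.06957/0.21 = 0.3313 m/d → t_B = 601/0.3313 = 1814 d
Zone C: v = q/n = 0.06957/0.12 = 0.5797 m/d → t_C = 84.7/0.5797 = 146.1 d
Total t = 571.8 + 1814 + 146.1 = 2532 d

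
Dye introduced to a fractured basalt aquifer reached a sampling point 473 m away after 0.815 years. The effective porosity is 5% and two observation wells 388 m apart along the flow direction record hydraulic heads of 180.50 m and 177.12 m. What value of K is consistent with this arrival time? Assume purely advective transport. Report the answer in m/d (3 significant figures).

9.13 m/d

Hydraulic gradient i = (180.50 − 177.12) / 388 = 3.38 / 388 = 0.008711
t = 0.815 years = 297.5 d
v = L / t = 473 / 297.5 = 1.590 m/d
K = v · n / i = 1.590 × 0.05 / 0.008711 = 9.13 m/d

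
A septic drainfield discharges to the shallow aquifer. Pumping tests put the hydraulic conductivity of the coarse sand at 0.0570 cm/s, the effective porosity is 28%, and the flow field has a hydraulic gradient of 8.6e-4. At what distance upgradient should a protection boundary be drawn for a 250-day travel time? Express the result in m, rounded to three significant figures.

37.8 m

K = 0.0570 cm/s × 864 = 49.25 m/d
Darcy flux q = K·i = 49.25 × 8.6e-4 = 0.04235 m/d
Average linear velocity = 0.04235 / 0.28 = 0.1513 m/d
L = v × T = 0.1513 × 250 = 37.82 m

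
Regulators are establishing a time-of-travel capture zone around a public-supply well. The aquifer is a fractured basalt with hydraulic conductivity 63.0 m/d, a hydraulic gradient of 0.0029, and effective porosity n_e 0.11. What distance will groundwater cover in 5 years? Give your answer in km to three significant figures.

3.03 km

Darcy flux q = K·i = 63.0 × 0.0029 = 0.1827 m/d
v = Ki/n = 63.0·0.0029/0.11 = 1.661 m/d
T = 5 yr × 365 = 1825 d
L = v × T = 1.661 × 1825 = 3031 m
   = 3.03 km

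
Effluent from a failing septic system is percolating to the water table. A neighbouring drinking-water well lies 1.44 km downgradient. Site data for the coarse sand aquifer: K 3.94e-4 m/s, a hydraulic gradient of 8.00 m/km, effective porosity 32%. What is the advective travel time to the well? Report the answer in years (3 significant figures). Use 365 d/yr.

4.64 years

K = 3.94e-4 m/s × 86400 s/d = 34.04 m/d
Specific discharge q = 34.04 × 0.0080 = 0.2723 m/d
Seepage velocity v = q / n = 0.2723 / 0.32 = 0.8510 m/d
L = 1.44 km = 1440 m
t = L / v = 1440 / 0.8510 = 1692 d
   = 1692 / 365 = 4.64 yr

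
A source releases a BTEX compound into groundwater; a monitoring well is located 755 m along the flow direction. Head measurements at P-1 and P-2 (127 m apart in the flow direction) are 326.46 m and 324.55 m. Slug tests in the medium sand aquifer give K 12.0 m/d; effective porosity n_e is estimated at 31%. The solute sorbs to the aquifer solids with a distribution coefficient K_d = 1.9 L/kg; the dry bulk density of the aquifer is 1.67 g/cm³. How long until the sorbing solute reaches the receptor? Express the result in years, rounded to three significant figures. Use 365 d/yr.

39.9 years

Hydraulic gradient i = (326.46 − 324.55) / 127 = 1.91 / 127 = 0.01504
Specific discharge q = 12.0 × 0.01504 = 0.1805 m/d
v_s = q/n_e = 0.1805/0.31 = 0.5822 m/d
Retardation R = 1 + ρ_b·K_d/n = 1 + 1.67×1.9/0.31 = 11.24
Contaminant velocity v_c = v/R = 0.5822/11.24 = 0.05182 m/d
t = L/v_c = 755/0.05182 = 14570 d
   = 14570/365 = 39.9 yr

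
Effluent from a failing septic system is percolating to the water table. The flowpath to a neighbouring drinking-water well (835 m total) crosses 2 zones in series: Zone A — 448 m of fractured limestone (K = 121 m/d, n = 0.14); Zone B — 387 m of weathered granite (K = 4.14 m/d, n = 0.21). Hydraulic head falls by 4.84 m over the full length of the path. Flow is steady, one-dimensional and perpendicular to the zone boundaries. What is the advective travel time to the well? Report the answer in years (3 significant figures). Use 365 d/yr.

7.92 years

Continuity: the same q passes through each zone, so ΔH = q·Σ(L_j/K_j) — the zones act as resistances in series.
Σ(L/K) = 448/121 + 387/4.14 = 3.702 + 93.48 = 97.18 d
q = ΔH / Σ(L/K) = 4.84 / 97.18 = 0.04980 m/d (same in every zone)
Zone A: v = q/n = 0.04980/0.14 = 0.3557 m/d → t_A = 448/0.3557 = 1259 d
Zone B: v = q/n = 0.04980/0.21 = 0.2372 m/d → t_B = 387/0.2372 = 1632 d
Total t = 1259 + 1632 = 2891 d
   = 2891 / 365 = 7.92 yr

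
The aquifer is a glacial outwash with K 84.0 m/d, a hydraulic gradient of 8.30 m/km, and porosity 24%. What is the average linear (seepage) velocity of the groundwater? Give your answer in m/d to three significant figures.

Specific discharge q = 84.0 × 0.0083 = 0.6972 m/d
Average linear velocity = 0.6972 / 0.24 = 2.905 m/d

2.91 m/d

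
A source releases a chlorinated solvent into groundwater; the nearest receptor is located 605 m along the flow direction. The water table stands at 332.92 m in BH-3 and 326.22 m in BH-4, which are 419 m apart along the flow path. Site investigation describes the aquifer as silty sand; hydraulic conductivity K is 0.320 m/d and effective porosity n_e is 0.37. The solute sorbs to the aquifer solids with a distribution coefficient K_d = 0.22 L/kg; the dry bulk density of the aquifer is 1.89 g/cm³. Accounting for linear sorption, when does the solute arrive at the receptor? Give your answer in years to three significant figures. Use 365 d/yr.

Hydraulic gradient i = (332.92 − 326.22) / 419 = 6.70 / 419 = 0.01599
Darcy flux q = K·i = 0.320 × 0.01599 = 0.005117 m/d
v_s = q/n_e = 0.005117/0.37 = 0.01383 m/d
Retardation R = 1 + ρ_b·K_d/n = 1 + 1.89×0.22/0.37 = 2.124
Contaminant velocity v_c = v/R = 0.01383/2.124 = 0.006512 m/d
t = L/v_c = 605/0.006512 = 92910 d
   = 92910/365 = 255 yr

255 years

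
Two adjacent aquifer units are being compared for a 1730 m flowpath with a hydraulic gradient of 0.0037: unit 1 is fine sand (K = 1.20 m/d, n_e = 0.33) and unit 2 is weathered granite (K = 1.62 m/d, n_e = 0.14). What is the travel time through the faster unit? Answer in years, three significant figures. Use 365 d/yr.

111 years

Unit 1 (fine sand): v = 1.20×0.0037/0.33 = 0.01345 m/d, t = 1730/0.01345 = 128600 d
Unit 2 (weathered granite): v = 1.62×0.0037/0.14 = 0.04281 m/d, t = 1730/0.04281 = 40410 d
Faster: 40410 d / 365 = 111 yr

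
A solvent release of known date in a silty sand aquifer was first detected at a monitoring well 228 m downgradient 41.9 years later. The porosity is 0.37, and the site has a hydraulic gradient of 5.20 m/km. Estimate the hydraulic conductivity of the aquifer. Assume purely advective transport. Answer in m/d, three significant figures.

t = 41.9 years = 15290 d
v = L / t = 228 / 15290 = 0.01491 m/d
K = v · n / i = 0.01491 × 0.37 / 0.0052 = 1.06 m/d

1.06 m/d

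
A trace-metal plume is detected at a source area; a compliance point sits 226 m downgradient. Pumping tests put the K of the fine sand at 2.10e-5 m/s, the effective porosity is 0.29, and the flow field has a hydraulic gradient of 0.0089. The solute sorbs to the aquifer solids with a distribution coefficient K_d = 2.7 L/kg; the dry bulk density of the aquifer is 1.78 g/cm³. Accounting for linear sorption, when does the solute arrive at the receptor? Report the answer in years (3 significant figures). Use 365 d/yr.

195 years

K = 2.10e-5 m/s × 86400 s/d = 1.814 m/d
Darcy flux q = K·i = 1.814 × 0.0089 = 0.01615 m/d
v = Ki/n = 1.814·0.0089/0.29 = 0.05568 m/d
Retardation R = 1 + ρ_b·K_d/n = 1 + 1.78×2.7/0.29 = 17.57
Contaminant velocity v_c = v/R = 0.05568/17.57 = 0.003169 m/d
t = L/v_c = 226/0.003169 = 71320 d
   = 71320/365 = 195 yr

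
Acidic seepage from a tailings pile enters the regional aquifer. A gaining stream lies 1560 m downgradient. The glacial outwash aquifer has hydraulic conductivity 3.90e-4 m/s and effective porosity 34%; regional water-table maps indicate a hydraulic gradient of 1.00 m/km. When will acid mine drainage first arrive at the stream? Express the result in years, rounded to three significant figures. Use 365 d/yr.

K = 3.90e-4 m/s × 86400 s/d = 33.70 m/d
Darcy flux q = K·i = 33.70 × 0.0010 = 0.03370 m/d
v = Ki/n = 33.70·0.0010/0.34 = 0.09911 m/d
t = L / v = 1560 / 0.09911 = 15740 d
   = 15740 / 365 = 43.1 yr

43.1 years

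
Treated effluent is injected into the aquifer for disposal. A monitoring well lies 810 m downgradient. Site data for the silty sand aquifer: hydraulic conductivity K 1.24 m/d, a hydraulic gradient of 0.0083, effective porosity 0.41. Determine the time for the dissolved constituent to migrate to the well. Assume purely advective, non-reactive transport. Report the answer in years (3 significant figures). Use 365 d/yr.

q = Ki = 1.24 × 0.0083 = 0.01029 m/d
Average linear velocity = 0.01029 / 0.41 = 0.02510 m/d
t = L / v = 810 / 0.02510 = 32270 d
   = 32270 / 365 = 88.4 yr

88.4 years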